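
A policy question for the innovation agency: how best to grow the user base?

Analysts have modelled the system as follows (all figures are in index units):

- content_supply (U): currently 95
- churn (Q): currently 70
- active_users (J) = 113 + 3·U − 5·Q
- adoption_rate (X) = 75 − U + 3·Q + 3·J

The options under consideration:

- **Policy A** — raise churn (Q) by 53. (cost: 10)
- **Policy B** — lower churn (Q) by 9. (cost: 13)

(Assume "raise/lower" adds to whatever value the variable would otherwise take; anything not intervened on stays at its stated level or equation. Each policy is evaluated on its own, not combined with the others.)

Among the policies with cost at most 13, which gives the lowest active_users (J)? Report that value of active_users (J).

-217

Policy A (Q + 53):
  U = 95
  Q = 70 + 53 = 123
  J = 113 + 3·95 − 5·123 = -217
Policy B (Q − 9):
  U = 95
  Q = 70 − 9 = 61
  J = 113 + 3·95 − 5·61 = 93
Comparing — Policy A: J=-217, Policy B: J=93. Lowest is -217 (Policy A).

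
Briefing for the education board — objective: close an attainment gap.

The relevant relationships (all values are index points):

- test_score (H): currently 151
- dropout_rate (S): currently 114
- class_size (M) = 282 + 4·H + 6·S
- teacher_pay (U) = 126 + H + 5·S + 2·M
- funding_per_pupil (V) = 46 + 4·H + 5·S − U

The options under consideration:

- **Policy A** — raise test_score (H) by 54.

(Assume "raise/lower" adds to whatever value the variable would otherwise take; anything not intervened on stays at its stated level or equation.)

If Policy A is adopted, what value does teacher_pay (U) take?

Policy A (H + 54):
  H = 151 + 54 = 205
  S = 114
  M = 282 + 4·205 + 6·114 = 1786
  U = 126 + 205 + 5·114 + 2·1786 = 4473

4473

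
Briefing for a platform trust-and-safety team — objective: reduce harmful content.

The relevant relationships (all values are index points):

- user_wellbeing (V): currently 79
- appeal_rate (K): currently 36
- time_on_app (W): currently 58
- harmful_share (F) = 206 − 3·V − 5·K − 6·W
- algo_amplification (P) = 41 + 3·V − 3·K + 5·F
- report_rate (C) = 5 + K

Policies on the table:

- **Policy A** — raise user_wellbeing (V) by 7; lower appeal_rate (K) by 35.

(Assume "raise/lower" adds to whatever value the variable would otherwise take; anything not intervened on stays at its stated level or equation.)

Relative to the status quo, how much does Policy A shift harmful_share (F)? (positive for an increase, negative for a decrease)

Baseline:
  V = 79
  K = 36
  W = 58
  F = 206 − 3·79 − 5·36 − 6·58 = -559
Policy A (V + 7, K − 35):
  V = 79 + 7 = 86
  K = 36 − 35 = 1
  W = 58
  F = 206 − 3·86 − 5·1 − 6·58 = -405
Change in F: -405 − (-559) = 154

154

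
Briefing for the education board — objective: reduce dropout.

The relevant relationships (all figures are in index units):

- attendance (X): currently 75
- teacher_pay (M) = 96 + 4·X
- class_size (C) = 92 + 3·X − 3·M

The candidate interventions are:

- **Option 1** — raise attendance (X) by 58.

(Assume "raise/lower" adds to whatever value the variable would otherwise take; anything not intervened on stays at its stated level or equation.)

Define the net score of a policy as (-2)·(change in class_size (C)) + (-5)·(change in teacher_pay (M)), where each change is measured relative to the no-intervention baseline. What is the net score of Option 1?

Baseline:
  X = 75
  M = 96 + 4·75 = 396
  C = 92 + 3·75 − 3·396 = -871
Option 1 (X + 58):
  X = 75 + 58 = 133
  M = 96 + 4·133 = 628
  C = 92 + 3·133 − 3·628 = -1393
ΔC = -1393 − (-871) = -522; ΔM = 628 − 396 = 232
Score = (-2)·(-522) + (-5)·232 = -116

-116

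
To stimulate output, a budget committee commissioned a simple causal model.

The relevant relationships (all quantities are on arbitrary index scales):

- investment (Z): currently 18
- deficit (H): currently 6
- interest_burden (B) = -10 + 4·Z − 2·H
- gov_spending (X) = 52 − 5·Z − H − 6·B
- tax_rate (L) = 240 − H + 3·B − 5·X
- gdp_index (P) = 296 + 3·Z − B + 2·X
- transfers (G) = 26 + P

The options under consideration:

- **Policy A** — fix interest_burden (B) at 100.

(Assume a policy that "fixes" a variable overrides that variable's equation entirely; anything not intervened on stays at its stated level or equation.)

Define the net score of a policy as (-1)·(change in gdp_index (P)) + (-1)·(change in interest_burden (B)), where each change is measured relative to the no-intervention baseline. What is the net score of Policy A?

600

Baseline:
  Z = 18
  H = 6
  B = -10 + 4·18 − 2·6 = 50
  X = 52 − 5·18 − 6 − 6·50 = -344
  P = 296 + 3·18 − 50 + 2·(-344) = -388
Policy A (B := 100):
  Z = 18
  H = 6
  B = 100
  X = 52 − 5·18 − 6 − 6·100 = -644
  P = 296 + 3·18 − 100 + 2·(-644) = -1038
ΔP = -1038 − (-388) = -650; ΔB = 100 − 50 = 50
Score = (-1)·(-650) + (-1)·50 = 600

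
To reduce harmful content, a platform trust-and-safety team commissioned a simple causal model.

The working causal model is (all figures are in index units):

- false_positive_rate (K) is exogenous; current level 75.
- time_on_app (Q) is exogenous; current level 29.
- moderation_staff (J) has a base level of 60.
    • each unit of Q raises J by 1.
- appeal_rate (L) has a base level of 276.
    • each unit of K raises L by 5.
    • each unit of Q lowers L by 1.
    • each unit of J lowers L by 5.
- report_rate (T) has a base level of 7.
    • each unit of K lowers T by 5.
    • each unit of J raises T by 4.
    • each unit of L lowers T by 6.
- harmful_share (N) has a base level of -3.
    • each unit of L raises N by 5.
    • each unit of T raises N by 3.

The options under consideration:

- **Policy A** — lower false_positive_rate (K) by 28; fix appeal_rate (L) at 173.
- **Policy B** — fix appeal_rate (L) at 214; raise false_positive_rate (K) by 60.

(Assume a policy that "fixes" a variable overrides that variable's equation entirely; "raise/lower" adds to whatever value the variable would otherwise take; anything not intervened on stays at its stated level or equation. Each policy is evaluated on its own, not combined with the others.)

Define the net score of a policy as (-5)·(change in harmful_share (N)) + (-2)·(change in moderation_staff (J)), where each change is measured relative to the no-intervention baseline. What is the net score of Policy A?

-2360

Baseline:
  K = 75
  Q = 29
  J = 60 + 29 = 89
  L = 276 + 5·75 − 29 − 5·89 = 177
  T = 7 − 5·75 + 4·89 − 6·177 = -1074
  N = -3 + 5·177 + 3·(-1074) = -2340
Policy A (K − 28, L := 173):
  K = 75 − 28 = 47
  Q = 29
  J = 60 + 29 = 89
  L = 173
  T = 7 − 5·47 + 4·89 − 6·173 = -910
  N = -3 + 5·173 + 3·(-910) = -1868
ΔN = -1868 − (-2340) = 472; ΔJ = 89 − 89 = 0
Score = (-5)·472 + (-2)·0 = -2360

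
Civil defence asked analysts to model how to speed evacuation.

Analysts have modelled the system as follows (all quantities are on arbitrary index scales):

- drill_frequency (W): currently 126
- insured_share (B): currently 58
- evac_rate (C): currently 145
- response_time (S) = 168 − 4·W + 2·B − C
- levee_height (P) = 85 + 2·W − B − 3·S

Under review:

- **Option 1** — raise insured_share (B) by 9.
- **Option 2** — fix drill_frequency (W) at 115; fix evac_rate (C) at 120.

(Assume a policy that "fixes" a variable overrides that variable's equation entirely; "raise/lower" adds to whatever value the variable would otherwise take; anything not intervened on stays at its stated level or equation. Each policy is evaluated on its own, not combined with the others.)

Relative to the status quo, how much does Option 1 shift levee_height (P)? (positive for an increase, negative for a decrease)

-63

Baseline:
  W = 126
  B = 58
  C = 145
  S = 168 − 4·126 + 2·58 − 145 = -365
  P = 85 + 2·126 − 58 − 3·(-365) = 1374
Option 1 (B + 9):
  W = 126
  B = 58 + 9 = 67
  C = 145
  S = 168 − 4·126 + 2·67 − 145 = -347
  P = 85 + 2·126 − 67 − 3·(-347) = 1311
Change in P: 1311 − 1374 = -63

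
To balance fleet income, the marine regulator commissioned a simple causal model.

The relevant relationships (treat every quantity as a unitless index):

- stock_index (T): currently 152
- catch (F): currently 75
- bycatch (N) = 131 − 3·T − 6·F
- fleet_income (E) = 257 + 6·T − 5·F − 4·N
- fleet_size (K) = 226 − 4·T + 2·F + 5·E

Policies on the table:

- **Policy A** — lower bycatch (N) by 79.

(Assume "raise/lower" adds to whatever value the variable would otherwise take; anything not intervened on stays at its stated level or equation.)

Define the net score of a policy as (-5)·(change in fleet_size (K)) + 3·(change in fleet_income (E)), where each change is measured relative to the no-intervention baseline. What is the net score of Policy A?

Baseline:
  T = 152
  F = 75
  N = 131 − 3·152 − 6·75 = -775
  E = 257 + 6·152 − 5·75 − 4·(-775) = 3894
  K = 226 − 4·152 + 2·75 + 5·3894 = 19238
Policy A (N − 79):
  T = 152
  F = 75
  N = 131 − 3·152 − 6·75 (−79 from intervention) = -854
  E = 257 + 6·152 − 5·75 − 4·(-854) = 4210
  K = 226 − 4·152 + 2·75 + 5·4210 = 20818
ΔK = 20818 − 19238 = 1580; ΔE = 4210 − 3894 = 316
Score = (-5)·1580 + 3·316 = -6952

-6952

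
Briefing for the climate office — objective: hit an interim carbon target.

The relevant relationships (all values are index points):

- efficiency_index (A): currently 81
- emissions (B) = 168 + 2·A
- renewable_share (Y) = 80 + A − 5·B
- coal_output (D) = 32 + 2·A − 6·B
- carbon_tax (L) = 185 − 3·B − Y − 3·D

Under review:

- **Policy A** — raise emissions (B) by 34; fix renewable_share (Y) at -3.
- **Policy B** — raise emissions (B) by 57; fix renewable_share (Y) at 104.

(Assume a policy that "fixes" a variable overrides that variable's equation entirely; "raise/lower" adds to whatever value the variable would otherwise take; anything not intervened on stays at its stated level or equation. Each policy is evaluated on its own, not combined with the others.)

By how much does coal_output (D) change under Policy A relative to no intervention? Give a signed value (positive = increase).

-204

Baseline:
  A = 81
  B = 168 + 2·81 = 330
  D = 32 + 2·81 − 6·330 = -1786
Policy A (B + 34, Y := -3):
  A = 81
  B = 168 + 2·81 (+34 from intervention) = 364
  D = 32 + 2·81 − 6·364 = -1990
Change in D: -1990 − (-1786) = -204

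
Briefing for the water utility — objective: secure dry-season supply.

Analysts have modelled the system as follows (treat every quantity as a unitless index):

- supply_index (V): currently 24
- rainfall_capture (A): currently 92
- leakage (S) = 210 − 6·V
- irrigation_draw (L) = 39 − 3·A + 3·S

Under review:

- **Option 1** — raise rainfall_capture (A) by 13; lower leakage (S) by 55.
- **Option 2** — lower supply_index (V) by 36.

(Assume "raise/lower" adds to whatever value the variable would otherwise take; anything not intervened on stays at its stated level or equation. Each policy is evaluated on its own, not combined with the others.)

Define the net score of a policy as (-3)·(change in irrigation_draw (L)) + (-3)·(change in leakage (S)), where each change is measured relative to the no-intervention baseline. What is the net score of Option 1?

777

Baseline:
  V = 24
  A = 92
  S = 210 − 6·24 = 66
  L = 39 − 3·92 + 3·66 = -39
Option 1 (A + 13, S − 55):
  V = 24
  A = 92 + 13 = 105
  S = 210 − 6·24 (−55 from intervention) = 11
  L = 39 − 3·105 + 3·11 = -243
ΔL = -243 − (-39) = -204; ΔS = 11 − 66 = -55
Score = (-3)·(-204) + (-3)·(-55) = 777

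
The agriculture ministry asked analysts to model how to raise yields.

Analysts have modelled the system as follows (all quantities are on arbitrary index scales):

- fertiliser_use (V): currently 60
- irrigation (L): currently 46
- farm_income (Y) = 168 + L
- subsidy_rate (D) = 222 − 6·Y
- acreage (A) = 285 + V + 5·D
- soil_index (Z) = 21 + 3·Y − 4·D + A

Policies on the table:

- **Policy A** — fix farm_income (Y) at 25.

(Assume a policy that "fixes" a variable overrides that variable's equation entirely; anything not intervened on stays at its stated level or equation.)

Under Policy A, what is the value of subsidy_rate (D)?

Policy A (Y := 25):
  L = 46
  Y = 25
  D = 222 − 6·25 = 72

72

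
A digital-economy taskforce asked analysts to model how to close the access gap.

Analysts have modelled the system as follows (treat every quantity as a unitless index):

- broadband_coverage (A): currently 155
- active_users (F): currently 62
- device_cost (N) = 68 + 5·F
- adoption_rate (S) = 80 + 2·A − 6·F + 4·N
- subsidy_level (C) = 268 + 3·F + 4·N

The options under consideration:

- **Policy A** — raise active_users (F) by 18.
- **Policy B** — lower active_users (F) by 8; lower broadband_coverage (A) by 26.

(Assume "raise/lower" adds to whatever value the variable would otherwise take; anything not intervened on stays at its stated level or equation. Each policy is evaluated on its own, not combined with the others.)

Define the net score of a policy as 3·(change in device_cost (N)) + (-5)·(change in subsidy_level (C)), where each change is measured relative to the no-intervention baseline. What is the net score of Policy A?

-1800

Baseline:
  F = 62
  N = 68 + 5·62 = 378
  C = 268 + 3·62 + 4·378 = 1966
Policy A (F + 18):
  F = 62 + 18 = 80
  N = 68 + 5·80 = 468
  C = 268 + 3·80 + 4·468 = 2380
ΔN = 468 − 378 = 90; ΔC = 2380 − 1966 = 414
Score = 3·90 + (-5)·414 = -1800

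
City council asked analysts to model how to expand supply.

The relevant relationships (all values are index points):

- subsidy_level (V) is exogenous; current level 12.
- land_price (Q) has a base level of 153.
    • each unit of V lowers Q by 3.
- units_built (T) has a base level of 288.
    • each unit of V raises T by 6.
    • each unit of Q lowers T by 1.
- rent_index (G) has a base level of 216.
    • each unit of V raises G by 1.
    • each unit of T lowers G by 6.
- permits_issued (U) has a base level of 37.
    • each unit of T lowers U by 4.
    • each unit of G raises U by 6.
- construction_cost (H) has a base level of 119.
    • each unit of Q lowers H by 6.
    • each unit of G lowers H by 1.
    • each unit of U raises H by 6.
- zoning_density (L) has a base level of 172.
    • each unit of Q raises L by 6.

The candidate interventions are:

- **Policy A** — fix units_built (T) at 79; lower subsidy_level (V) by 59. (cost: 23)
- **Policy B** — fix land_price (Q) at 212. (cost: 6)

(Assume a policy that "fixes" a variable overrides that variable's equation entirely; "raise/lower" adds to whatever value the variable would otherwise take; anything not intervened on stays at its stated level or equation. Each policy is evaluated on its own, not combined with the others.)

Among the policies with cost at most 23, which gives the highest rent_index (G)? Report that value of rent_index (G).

-305

Policy A (T := 79, V − 59):
  V = 12 − 59 = -47
  Q = 153 − 3·(-47) = 294
  T = 79
  G = 216 + (-47) − 6·79 = -305
Policy B (Q := 212):
  V = 12
  Q = 212
  T = 288 + 6·12 − 212 = 148
  G = 216 + 12 − 6·148 = -660
Comparing — Policy A: G=-305, Policy B: G=-660. Highest is -305 (Policy A).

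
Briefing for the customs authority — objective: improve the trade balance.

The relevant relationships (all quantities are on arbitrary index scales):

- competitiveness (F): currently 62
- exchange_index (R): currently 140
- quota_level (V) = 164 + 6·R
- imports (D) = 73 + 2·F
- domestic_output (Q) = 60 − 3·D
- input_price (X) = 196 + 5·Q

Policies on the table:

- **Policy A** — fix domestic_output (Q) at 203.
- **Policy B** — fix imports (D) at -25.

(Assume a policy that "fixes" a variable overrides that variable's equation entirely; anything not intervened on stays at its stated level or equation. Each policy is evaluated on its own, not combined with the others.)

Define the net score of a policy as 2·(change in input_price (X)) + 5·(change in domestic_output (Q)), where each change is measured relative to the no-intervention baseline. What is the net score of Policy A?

11010

Baseline:
  F = 62
  D = 73 + 2·62 = 197
  Q = 60 − 3·197 = -531
  X = 196 + 5·(-531) = -2459
Policy A (Q := 203):
  F = 62
  D = 73 + 2·62 = 197
  Q = 203
  X = 196 + 5·203 = 1211
ΔX = 1211 − (-2459) = 3670; ΔQ = 203 − (-531) = 734
Score = 2·3670 + 5·734 = 11010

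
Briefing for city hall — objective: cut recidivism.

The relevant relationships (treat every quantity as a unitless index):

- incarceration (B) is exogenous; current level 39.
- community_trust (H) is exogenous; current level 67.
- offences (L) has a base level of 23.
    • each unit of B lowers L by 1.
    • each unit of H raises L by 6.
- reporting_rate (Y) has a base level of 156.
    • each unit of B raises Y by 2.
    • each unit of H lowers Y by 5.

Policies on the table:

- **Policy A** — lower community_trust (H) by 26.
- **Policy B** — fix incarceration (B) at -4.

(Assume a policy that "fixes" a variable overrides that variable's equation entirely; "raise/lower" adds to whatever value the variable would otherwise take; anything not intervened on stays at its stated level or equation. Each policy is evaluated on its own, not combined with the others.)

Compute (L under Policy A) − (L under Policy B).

Policy A (H − 26):
  B = 39
  H = 67 − 26 = 41
  L = 23 − 39 + 6·41 = 230
Policy B (B := -4):
  B = -4
  H = 67
  L = 23 − (-4) + 6·67 = 429
L: 230 − 429 = -199

-199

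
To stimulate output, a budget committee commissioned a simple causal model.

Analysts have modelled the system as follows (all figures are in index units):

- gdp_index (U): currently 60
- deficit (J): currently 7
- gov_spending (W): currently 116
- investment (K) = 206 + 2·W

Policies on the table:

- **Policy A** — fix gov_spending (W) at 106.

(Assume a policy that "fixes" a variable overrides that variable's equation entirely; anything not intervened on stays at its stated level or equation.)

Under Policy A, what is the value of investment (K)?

Policy A (W := 106):
  W = 106
  K = 206 + 2·106 = 418

418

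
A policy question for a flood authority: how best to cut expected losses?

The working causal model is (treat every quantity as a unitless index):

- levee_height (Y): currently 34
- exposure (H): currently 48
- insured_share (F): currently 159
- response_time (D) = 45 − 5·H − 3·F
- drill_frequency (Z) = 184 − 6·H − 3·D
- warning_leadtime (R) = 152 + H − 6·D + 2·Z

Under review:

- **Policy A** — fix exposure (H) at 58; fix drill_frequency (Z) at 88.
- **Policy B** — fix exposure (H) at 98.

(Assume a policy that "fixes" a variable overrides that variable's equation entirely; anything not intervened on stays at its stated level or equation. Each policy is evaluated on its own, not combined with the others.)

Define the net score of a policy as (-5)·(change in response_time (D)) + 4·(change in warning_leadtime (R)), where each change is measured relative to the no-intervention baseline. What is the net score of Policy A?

-13102

Baseline:
  H = 48
  F = 159
  D = 45 − 5·48 − 3·159 = -672
  Z = 184 − 6·48 − 3·(-672) = 1912
  R = 152 + 48 − 6·(-672) + 2·1912 = 8056
Policy A (H := 58, Z := 88):
  H = 58
  F = 159
  D = 45 − 5·58 − 3·159 = -722
  Z = 88
  R = 152 + 58 − 6·(-722) + 2·88 = 4718
ΔD = -722 − (-672) = -50; ΔR = 4718 − 8056 = -3338
Score = (-5)·(-50) + 4·(-3338) = -13102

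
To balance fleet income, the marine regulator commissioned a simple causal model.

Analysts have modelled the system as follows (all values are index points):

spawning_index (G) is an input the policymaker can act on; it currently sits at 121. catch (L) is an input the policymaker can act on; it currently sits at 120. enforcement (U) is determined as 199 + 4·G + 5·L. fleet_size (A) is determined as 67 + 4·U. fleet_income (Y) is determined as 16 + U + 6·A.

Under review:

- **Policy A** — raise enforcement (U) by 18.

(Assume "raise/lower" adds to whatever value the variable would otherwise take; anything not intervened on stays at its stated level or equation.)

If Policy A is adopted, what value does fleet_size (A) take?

Policy A (U + 18):
  G = 121
  L = 120
  U = 199 + 4·121 + 5·120 (+18 from intervention) = 1301
  A = 67 + 4·1301 = 5271

5271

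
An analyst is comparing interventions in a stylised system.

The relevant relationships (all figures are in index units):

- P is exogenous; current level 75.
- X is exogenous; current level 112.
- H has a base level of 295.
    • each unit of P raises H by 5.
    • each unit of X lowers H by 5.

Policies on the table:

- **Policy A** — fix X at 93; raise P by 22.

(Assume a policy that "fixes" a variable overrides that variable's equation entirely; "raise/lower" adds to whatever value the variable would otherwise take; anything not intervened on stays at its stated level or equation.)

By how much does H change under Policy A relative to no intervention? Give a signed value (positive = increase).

Baseline:
  P = 75
  X = 112
  H = 295 + 5·75 − 5·112 = 110
Policy A (X := 93, P + 22):
  P = 75 + 22 = 97
  X = 93
  H = 295 + 5·97 − 5·93 = 315
Change in H: 315 − 110 = 205

205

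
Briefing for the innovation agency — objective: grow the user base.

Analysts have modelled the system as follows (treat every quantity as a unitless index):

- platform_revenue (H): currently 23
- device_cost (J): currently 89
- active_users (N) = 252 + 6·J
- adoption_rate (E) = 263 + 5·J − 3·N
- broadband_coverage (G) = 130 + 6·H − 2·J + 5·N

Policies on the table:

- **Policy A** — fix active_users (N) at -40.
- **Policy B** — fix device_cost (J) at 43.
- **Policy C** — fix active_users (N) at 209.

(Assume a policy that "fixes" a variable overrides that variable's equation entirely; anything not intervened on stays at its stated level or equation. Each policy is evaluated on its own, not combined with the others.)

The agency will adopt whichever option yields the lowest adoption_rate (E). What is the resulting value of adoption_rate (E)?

Policy A (N := -40):
  J = 89
  N = -40
  E = 263 + 5·89 − 3·(-40) = 828
Policy B (J := 43):
  J = 43
  N = 252 + 6·43 = 510
  E = 263 + 5·43 − 3·510 = -1052
Policy C (N := 209):
  J = 89
  N = 209
  E = 263 + 5·89 − 3·209 = 81
Comparing — Policy A: E=828, Policy B: E=-1052, Policy C: E=81. Lowest is -1052 (Policy B).

-1052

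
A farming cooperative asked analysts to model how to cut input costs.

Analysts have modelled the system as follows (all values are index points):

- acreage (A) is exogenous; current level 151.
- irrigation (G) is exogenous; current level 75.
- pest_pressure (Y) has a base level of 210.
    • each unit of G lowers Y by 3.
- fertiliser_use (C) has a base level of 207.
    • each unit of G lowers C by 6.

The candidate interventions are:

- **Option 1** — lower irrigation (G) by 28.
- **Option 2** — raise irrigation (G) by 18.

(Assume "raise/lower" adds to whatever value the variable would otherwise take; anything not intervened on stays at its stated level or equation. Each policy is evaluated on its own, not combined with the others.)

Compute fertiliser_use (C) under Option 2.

-351

Option 2 (G + 18):
  G = 75 + 18 = 93
  C = 207 − 6·93 = -351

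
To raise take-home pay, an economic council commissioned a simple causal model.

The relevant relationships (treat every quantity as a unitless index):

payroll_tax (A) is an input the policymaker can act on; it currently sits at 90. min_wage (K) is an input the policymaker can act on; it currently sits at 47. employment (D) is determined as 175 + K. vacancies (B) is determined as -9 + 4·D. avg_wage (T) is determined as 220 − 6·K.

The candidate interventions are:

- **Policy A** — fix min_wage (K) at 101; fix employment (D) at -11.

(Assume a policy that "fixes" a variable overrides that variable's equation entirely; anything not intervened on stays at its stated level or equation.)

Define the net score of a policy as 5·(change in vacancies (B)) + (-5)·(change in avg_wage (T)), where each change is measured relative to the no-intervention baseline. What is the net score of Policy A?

Baseline:
  K = 47
  D = 175 + 47 = 222
  B = -9 + 4·222 = 879
  T = 220 − 6·47 = -62
Policy A (K := 101, D := -11):
  K = 101
  D = -11
  B = -9 + 4·(-11) = -53
  T = 220 − 6·101 = -386
ΔB = -53 − 879 = -932; ΔT = -386 − (-62) = -324
Score = 5·(-932) + (-5)·(-324) = -3040

-3040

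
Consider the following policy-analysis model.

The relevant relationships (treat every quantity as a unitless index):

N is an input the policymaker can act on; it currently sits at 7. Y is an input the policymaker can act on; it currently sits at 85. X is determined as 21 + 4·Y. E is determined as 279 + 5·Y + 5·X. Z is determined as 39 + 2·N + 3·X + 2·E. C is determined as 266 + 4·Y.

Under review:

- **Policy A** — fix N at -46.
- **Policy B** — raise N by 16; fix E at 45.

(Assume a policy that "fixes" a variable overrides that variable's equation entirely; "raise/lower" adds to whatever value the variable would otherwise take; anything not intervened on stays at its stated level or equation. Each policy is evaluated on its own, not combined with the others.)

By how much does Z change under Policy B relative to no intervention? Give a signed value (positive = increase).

-4896

Baseline:
  N = 7
  Y = 85
  X = 21 + 4·85 = 361
  E = 279 + 5·85 + 5·361 = 2509
  Z = 39 + 2·7 + 3·361 + 2·2509 = 6154
Policy B (N + 16, E := 45):
  N = 7 + 16 = 23
  Y = 85
  X = 21 + 4·85 = 361
  E = 45
  Z = 39 + 2·23 + 3·361 + 2·45 = 1258
Change in Z: 1258 − 6154 = -4896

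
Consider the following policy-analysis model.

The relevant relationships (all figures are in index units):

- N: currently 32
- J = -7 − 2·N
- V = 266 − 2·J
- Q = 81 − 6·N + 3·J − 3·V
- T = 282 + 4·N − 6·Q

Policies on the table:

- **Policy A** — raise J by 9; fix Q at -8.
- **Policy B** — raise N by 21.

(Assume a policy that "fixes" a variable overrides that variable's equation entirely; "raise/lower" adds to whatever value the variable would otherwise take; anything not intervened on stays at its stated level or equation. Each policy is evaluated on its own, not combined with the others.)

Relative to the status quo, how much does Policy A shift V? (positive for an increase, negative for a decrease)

-18

Baseline:
  N = 32
  J = -7 − 2·32 = -71
  V = 266 − 2·(-71) = 408
Policy A (J + 9, Q := -8):
  N = 32
  J = -7 − 2·32 (+9 from intervention) = -62
  V = 266 − 2·(-62) = 390
Change in V: 390 − 408 = -18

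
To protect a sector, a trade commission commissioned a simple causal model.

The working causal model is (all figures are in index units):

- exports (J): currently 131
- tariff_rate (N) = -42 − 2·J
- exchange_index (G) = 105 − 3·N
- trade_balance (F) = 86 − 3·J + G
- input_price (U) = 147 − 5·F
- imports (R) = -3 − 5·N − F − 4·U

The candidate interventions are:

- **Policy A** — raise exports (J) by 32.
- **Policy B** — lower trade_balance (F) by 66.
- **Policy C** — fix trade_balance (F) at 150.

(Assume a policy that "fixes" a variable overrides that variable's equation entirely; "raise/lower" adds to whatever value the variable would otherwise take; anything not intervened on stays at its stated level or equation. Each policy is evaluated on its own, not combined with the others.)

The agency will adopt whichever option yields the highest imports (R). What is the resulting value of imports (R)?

Policy A (J + 32):
  J = 131 + 32 = 163
  N = -42 − 2·163 = -368
  G = 105 − 3·(-368) = 1209
  F = 86 − 3·163 + 1209 = 806
  U = 147 − 5·806 = -3883
  R = -3 − 5·(-368) − 806 − 4·(-3883) = 16563
Policy B (F − 66):
  J = 131
  N = -42 − 2·131 = -304
  G = 105 − 3·(-304) = 1017
  F = 86 − 3·131 + 1017 (−66 from intervention) = 644
  U = 147 − 5·644 = -3073
  R = -3 − 5·(-304) − 644 − 4·(-3073) = 13165
Policy C (F := 150):
  J = 131
  N = -42 − 2·131 = -304
  G = 105 − 3·(-304) = 1017
  F = 150
  U = 147 − 5·150 = -603
  R = -3 − 5·(-304) − 150 − 4·(-603) = 3779
Comparing — Policy A: R=16563, Policy B: R=13165, Policy C: R=3779. Highest is 16563 (Policy A).

16563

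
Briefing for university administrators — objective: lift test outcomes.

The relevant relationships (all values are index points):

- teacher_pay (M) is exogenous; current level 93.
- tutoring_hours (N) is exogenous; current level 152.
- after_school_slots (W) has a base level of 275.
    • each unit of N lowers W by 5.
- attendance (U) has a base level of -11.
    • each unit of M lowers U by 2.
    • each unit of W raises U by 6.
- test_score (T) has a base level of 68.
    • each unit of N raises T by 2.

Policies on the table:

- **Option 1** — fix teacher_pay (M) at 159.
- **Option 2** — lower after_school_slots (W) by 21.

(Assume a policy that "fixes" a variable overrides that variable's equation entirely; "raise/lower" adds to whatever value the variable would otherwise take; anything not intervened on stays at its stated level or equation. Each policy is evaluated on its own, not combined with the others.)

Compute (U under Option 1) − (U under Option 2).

Option 1 (M := 159):
  M = 159
  N = 152
  W = 275 − 5·152 = -485
  U = -11 − 2·159 + 6·(-485) = -3239
Option 2 (W − 21):
  M = 93
  N = 152
  W = 275 − 5·152 (−21 from intervention) = -506
  U = -11 − 2·93 + 6·(-506) = -3233
U: -3239 − (-3233) = -6

-6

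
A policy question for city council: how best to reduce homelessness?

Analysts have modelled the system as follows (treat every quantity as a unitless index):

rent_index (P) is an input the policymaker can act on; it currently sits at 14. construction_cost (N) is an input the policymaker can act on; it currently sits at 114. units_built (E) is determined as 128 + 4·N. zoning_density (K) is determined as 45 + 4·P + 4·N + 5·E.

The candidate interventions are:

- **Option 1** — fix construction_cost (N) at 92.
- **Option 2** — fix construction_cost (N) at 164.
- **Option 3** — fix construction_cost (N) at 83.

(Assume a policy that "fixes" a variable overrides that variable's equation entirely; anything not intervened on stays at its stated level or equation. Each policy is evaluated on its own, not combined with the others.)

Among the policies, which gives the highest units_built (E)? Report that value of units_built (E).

784

Option 1 (N := 92):
  N = 92
  E = 128 + 4·92 = 496
Option 2 (N := 164):
  N = 164
  E = 128 + 4·164 = 784
Option 3 (N := 83):
  N = 83
  E = 128 + 4·83 = 460
Comparing — Option 1: E=496, Option 2: E=784, Option 3: E=460. Highest is 784 (Option 2).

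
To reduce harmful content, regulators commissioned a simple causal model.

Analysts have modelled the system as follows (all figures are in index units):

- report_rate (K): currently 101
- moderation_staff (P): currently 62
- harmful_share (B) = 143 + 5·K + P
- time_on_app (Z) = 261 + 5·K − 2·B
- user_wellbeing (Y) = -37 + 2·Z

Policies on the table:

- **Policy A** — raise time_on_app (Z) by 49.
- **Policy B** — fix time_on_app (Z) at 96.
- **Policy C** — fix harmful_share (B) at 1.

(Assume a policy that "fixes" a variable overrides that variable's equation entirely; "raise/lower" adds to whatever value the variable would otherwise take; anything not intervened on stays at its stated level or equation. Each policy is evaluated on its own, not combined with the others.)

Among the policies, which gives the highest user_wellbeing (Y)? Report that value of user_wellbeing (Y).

1491

Policy A (Z + 49):
  K = 101
  P = 62
  B = 143 + 5·101 + 62 = 710
  Z = 261 + 5·101 − 2·710 (+49 from intervention) = -605
  Y = -37 + 2·(-605) = -1247
Policy B (Z := 96):
  K = 101
  P = 62
  B = 143 + 5·101 + 62 = 710
  Z = 96
  Y = -37 + 2·96 = 155
Policy C (B := 1):
  K = 101
  P = 62
  B = 1
  Z = 261 + 5·101 − 2·1 = 764
  Y = -37 + 2·764 = 1491
Comparing — Policy A: Y=-1247, Policy B: Y=155, Policy C: Y=1491. Highest is 1491 (Policy C).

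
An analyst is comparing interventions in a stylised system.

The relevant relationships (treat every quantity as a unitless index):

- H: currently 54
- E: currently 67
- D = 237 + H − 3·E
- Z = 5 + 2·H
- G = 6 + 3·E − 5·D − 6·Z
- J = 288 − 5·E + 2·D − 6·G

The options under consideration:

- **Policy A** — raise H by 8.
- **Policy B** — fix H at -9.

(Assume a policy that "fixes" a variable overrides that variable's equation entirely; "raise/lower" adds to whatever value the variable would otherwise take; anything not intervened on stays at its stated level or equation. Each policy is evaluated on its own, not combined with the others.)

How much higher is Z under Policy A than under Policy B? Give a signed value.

Policy A (H + 8):
  H = 54 + 8 = 62
  Z = 5 + 2·62 = 129
Policy B (H := -9):
  H = -9
  Z = 5 + 2·(-9) = -13
Z: 129 − (-13) = 142

142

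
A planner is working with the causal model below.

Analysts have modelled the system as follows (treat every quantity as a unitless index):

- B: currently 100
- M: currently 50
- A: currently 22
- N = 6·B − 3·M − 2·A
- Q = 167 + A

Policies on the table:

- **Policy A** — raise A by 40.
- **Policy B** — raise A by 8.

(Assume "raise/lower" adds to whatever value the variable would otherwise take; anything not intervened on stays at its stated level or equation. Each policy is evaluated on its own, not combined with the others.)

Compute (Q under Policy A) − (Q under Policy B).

Policy A (A + 40):
  A = 22 + 40 = 62
  Q = 167 + 62 = 229
Policy B (A + 8):
  A = 22 + 8 = 30
  Q = 167 + 30 = 197
Q: 229 − 197 = 32

32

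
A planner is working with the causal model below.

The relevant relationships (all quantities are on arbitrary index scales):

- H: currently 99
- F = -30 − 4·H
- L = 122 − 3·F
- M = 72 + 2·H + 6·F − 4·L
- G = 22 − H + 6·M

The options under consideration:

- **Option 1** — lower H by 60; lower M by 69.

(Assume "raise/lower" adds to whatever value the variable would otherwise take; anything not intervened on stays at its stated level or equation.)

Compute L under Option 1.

680

Option 1 (H − 60, M − 69):
  H = 99 − 60 = 39
  F = -30 − 4·39 = -186
  L = 122 − 3·(-186) = 680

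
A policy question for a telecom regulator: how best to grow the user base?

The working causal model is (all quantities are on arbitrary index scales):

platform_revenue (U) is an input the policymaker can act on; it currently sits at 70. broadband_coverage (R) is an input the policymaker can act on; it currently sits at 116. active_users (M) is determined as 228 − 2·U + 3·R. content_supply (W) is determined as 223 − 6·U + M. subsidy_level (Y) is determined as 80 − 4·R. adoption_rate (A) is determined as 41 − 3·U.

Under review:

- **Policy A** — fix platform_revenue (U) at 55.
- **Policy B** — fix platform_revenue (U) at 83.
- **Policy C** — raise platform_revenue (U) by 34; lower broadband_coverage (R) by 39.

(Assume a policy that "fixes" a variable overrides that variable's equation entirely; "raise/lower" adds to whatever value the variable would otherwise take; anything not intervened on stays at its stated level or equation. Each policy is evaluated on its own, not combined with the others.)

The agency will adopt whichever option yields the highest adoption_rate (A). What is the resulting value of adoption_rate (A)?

-124

Policy A (U := 55):
  U = 55
  A = 41 − 3·55 = -124
Policy B (U := 83):
  U = 83
  A = 41 − 3·83 = -208
Policy C (U + 34, R − 39):
  U = 70 + 34 = 104
  A = 41 − 3·104 = -271
Comparing — Policy A: A=-124, Policy B: A=-208, Policy C: A=-271. Highest is -124 (Policy A).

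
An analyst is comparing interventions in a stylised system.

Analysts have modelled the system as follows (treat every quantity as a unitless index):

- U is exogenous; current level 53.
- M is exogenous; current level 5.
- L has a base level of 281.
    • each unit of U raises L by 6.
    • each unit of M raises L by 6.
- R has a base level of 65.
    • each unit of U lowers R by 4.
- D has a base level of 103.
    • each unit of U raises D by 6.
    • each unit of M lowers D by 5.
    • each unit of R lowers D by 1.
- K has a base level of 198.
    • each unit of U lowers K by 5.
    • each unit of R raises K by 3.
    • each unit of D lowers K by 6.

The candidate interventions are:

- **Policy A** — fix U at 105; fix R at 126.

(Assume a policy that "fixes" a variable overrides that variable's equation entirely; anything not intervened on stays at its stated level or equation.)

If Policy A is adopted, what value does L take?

941

Policy A (U := 105, R := 126):
  U = 105
  M = 5
  L = 281 + 6·105 + 6·5 = 941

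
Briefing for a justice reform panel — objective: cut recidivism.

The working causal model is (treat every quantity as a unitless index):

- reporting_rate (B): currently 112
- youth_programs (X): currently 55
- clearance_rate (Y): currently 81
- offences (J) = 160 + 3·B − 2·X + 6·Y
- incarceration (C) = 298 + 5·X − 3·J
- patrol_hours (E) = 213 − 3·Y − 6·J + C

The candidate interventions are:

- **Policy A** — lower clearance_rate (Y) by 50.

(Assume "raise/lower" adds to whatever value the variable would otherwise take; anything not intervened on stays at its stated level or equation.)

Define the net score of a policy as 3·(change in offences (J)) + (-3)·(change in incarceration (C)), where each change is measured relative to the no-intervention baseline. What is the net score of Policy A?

Baseline:
  B = 112
  X = 55
  Y = 81
  J = 160 + 3·112 − 2·55 + 6·81 = 872
  C = 298 + 5·55 − 3·872 = -2043
Policy A (Y − 50):
  B = 112
  X = 55
  Y = 81 − 50 = 31
  J = 160 + 3·112 − 2·55 + 6·31 = 572
  C = 298 + 5·55 − 3·572 = -1143
ΔJ = 572 − 872 = -300; ΔC = -1143 − (-2043) = 900
Score = 3·(-300) + (-3)·900 = -3600

-3600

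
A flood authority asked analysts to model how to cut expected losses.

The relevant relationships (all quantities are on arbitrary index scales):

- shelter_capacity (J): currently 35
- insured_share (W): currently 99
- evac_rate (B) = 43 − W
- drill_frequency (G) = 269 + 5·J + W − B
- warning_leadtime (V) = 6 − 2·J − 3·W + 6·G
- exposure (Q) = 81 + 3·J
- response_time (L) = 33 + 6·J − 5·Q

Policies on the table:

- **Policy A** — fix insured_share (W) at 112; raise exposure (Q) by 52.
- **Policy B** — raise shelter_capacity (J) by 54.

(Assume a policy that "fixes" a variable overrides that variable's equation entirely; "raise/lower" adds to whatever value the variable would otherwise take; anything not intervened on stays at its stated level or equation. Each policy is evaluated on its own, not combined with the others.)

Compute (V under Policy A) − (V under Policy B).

Policy A (W := 112, Q + 52):
  J = 35
  W = 112
  B = 43 − 112 = -69
  G = 269 + 5·35 + 112 − (-69) = 625
  V = 6 − 2·35 − 3·112 + 6·625 = 3350
Policy B (J + 54):
  J = 35 + 54 = 89
  W = 99
  B = 43 − 99 = -56
  G = 269 + 5·89 + 99 − (-56) = 869
  V = 6 − 2·89 − 3·99 + 6·869 = 4745
V: 3350 − 4745 = -1395

-1395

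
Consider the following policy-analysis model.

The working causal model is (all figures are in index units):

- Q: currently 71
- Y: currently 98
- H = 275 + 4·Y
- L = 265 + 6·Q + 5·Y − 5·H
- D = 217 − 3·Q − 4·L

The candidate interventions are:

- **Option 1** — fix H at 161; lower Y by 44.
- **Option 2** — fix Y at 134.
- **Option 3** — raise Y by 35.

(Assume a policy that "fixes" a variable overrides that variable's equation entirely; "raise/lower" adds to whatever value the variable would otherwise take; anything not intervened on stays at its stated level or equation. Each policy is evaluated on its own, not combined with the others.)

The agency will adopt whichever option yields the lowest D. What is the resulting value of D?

-620

Option 1 (H := 161, Y − 44):
  Q = 71
  Y = 98 − 44 = 54
  H = 161
  L = 265 + 6·71 + 5·54 − 5·161 = 156
  D = 217 − 3·71 − 4·156 = -620
Option 2 (Y := 134):
  Q = 71
  Y = 134
  H = 275 + 4·134 = 811
  L = 265 + 6·71 + 5·134 − 5·811 = -2694
  D = 217 − 3·71 − 4·(-2694) = 10780
Option 3 (Y + 35):
  Q = 71
  Y = 98 + 35 = 133
  H = 275 + 4·133 = 807
  L = 265 + 6·71 + 5·133 − 5·807 = -2679
  D = 217 − 3·71 − 4·(-2679) = 10720
Comparing — Option 1: D=-620, Option 2: D=10780, Option 3: D=10720. Lowest is -620 (Option 1).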